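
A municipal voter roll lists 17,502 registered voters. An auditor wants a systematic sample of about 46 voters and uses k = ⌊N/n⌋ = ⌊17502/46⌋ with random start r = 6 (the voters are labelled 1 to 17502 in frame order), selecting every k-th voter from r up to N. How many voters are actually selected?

k = ⌊17502/46⌋ = 380
Achieved size = ⌊(17502 − 6)/380⌋ + 1 = ⌊17496/380⌋ + 1 = 46 + 1 = 47
(last selection: 6 + 46×380 = 17486 ≤ 17502; next would be 17866 > 17502)

47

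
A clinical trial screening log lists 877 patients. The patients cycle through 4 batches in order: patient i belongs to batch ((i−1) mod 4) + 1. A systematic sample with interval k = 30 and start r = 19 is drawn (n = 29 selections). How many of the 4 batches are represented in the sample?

2

Consecutive selections differ by k = 30, so their batch numbers differ by 30 mod 4 = 2.
gcd(30, 4) = 2, so the sample visits 4/2 = 2 distinct residues mod 4.
Start 19 is batch 3; the batches hit are 1, 3.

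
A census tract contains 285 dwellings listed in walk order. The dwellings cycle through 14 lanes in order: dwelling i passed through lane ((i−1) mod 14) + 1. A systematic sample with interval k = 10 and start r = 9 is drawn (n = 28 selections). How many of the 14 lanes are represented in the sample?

7

Consecutive selections differ by k = 10, so their lane numbers differ by 10 mod 14 = 10.
gcd(10, 14) = 2, so the sample visits 14/2 = 7 distinct residues mod 14.
Start 9 is lane 9; the lanes hit are 1, 3, 5, 7, 9, 11, 13.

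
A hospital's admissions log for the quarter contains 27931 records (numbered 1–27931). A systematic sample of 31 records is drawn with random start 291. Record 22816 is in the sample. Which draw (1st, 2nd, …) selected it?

k = 27931/31 = 901
position = (22816 − 291)/901 + 1 = 22525/901 + 1 = 25 + 1 = 26

26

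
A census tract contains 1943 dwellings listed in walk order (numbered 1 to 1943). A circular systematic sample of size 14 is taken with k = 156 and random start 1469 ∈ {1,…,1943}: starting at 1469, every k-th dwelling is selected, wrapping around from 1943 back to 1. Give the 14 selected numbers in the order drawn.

Selection 1: 1469
Selection 2: 1469 + 156 = 1625
Selection 3: 1625 + 156 = 1781
Selection 4: 1781 + 156 = 1937
Selection 5: 1937 + 156 = 2093 → 2093 − 1943 = 150
Selection 6: 150 + 156 = 306
Selection 7: 306 + 156 = 462
Selection 8: 462 + 156 = 618
Selection 9: 618 + 156 = 774
Selection 10: 774 + 156 = 930
Selection 11: 930 + 156 = 1086
Selection 12: 1086 + 156 = 1242
Selection 13: 1242 + 156 = 1398
Selection 14: 1398 + 156 = 1554

1469, 1625, 1781, 1937, 150, 306, 462, 618, 774, 930, 1086, 1242, 1398, 1554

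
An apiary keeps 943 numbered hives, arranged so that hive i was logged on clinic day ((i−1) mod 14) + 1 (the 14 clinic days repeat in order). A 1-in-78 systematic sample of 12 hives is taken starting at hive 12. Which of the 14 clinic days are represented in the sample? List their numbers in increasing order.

Consecutive selections differ by k = 78, so their clinic day numbers differ by 78 mod 14 = 8.
gcd(78, 14) = 2, so the sample visits 14/2 = 7 distinct residues mod 14.
Start 12 is clinic day 12; the clinic days hit are 2, 4, 6, 8, 10, 12, 14.

2, 4, 6, 8, 10, 12, 14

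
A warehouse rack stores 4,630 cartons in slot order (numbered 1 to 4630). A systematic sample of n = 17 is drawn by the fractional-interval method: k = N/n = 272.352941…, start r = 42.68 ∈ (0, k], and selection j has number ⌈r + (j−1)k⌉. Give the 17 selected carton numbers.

43, 316, 588, 860, 1133, 1405, 1677, 1950, 2222, 2494, 2767, 3039, 3311, 3584, 3856, 4128, 4401

j=1: r + 0k = 42.68 → ⌈·⌉ = 43
j=2: r + 1k = 315.032941… → ⌈·⌉ = 316
j=3: r + 2k = 587.385882… → ⌈·⌉ = 588
j=4: r + 3k = 859.738823… → ⌈·⌉ = 860
j=5: r + 4k = 1132.091764… → ⌈·⌉ = 1133
j=6: r + 5k = 1404.444705… → ⌈·⌉ = 1405
j=7: r + 6k = 1676.797647… → ⌈·⌉ = 1677
j=8: r + 7k = 1949.150588… → ⌈·⌉ = 1950
j=9: r + 8k = 2221.503529… → ⌈·⌉ = 2222
j=10: r + 9k = 2493.856470… → ⌈·⌉ = 2494
j=11: r + 10k = 2766.209411… → ⌈·⌉ = 2767
j=12: r + 11k = 3038.562352… → ⌈·⌉ = 3039
j=13: r + 12k = 3310.915294… → ⌈·⌉ = 3311
j=14: r + 13k = 3583.268235… → ⌈·⌉ = 3584
j=15: r + 14k = 3855.621176… → ⌈·⌉ = 3856
j=16: r + 15k = 4127.974117… → ⌈·⌉ = 4128
j=17: r + 16k = 4400.327058… → ⌈·⌉ = 4401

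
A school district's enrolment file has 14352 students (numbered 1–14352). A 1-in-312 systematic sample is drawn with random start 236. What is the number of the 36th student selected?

11156

k = 312
36th selection = r + (36−1)·k = 236 + 35×312 = 236 + 10920 = 11156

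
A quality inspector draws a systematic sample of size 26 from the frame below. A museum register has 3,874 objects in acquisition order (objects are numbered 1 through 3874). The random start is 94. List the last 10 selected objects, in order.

2478, 2627, 2776, 2925, 3074, 3223, 3372, 3521, 3670, 3819

k = N/n = 3874/26 = 149
17th selection = 94 + 16×149 = 2478
18th: 2478 + 149 = 2627
19th: 2627 + 149 = 2776
20th: 2776 + 149 = 2925
21st: 2925 + 149 = 3074
22nd: 3074 + 149 = 3223
23rd: 3223 + 149 = 3372
24th: 3372 + 149 = 3521
25th: 3521 + 149 = 3670
26th: 3670 + 149 = 3819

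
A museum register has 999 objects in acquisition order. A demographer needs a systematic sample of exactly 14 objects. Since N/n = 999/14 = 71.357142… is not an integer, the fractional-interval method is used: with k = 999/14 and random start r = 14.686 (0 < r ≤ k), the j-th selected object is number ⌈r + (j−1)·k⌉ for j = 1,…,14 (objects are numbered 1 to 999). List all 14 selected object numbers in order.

j=1: r + 0k = 14.686 → ⌈·⌉ = 15
j=2: r + 1k = 86.043142… → ⌈·⌉ = 87
j=3: r + 2k = 157.400285… → ⌈·⌉ = 158
j=4: r + 3k = 228.757428… → ⌈·⌉ = 229
j=5: r + 4k = 300.114571… → ⌈·⌉ = 301
j=6: r + 5k = 371.471714… → ⌈·⌉ = 372
j=7: r + 6k = 442.828857… → ⌈·⌉ = 443
j=8: r + 7k = 514.186 → ⌈·⌉ = 515
j=9: r + 8k = 585.543142… → ⌈·⌉ = 586
j=10: r + 9k = 656.900285… → ⌈·⌉ = 657
j=11: r + 10k = 728.257428… → ⌈·⌉ = 729
j=12: r + 11k = 799.614571… → ⌈·⌉ = 800
j=13: r + 12k = 870.971714… → ⌈·⌉ = 871
j=14: r + 13k = 942.328857… → ⌈·⌉ = 943

15, 87, 158, 229, 301, 372, 443, 515, 586, 657, 729, 800, 871, 943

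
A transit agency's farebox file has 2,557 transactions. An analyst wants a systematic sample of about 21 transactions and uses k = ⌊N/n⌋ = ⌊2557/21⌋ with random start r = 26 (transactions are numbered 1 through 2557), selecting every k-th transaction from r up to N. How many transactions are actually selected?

21

k = ⌊2557/21⌋ = 121
Achieved size = ⌊(2557 − 26)/121⌋ + 1 = ⌊2531/121⌋ + 1 = 20 + 1 = 21
(last selection: 26 + 20×121 = 2446 ≤ 2557; next would be 2567 > 2557)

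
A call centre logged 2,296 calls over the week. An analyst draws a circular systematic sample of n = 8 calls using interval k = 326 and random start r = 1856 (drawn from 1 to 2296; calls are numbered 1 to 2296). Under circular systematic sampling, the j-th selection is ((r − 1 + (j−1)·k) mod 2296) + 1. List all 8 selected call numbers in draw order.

Selection 1: 1856
Selection 2: 1856 + 326 = 2182
Selection 3: 2182 + 326 = 2508 → 2508 − 2296 = 212
Selection 4: 212 + 326 = 538
Selection 5: 538 + 326 = 864
Selection 6: 864 + 326 = 1190
Selection 7: 1190 + 326 = 1516
Selection 8: 1516 + 326 = 1842

1856, 2182, 212, 538, 864, 1190, 1516, 1842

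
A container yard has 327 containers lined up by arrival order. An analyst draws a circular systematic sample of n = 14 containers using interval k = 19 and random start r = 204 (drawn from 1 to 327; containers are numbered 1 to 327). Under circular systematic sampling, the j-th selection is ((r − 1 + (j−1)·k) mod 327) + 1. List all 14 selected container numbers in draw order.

Selection 1: 204
Selection 2: 204 + 19 = 223
Selection 3: 223 + 19 = 242
Selection 4: 242 + 19 = 261
Selection 5: 261 + 19 = 280
Selection 6: 280 + 19 = 299
Selection 7: 299 + 19 = 318
Selection 8: 318 + 19 = 337 → 337 − 327 = 10
Selection 9: 10 + 19 = 29
Selection 10: 29 + 19 = 48
Selection 11: 48 + 19 = 67
Selection 12: 67 + 19 = 86
Selection 13: 86 + 19 = 105
Selection 14: 105 + 19 = 124

204, 223, 242, 261, 280, 299, 318, 10, 29, 48, 67, 86, 105, 124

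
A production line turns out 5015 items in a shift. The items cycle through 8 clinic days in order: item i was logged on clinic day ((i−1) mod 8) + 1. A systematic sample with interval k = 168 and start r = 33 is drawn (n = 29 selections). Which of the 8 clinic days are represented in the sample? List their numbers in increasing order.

Consecutive selections differ by k = 168, so their clinic day numbers differ by 168 mod 8 = 0.
gcd(168, 8) = 8, so the sample visits 8/8 = 1 distinct residues mod 8.
Start 33 is clinic day 1; the clinic days hit are 1.

1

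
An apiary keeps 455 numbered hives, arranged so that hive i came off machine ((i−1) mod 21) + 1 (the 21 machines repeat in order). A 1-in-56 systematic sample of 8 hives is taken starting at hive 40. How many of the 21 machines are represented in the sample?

3

Consecutive selections differ by k = 56, so their machine numbers differ by 56 mod 21 = 14.
gcd(56, 21) = 7, so the sample visits 21/7 = 3 distinct residues mod 21.
Start 40 is machine 19; the machines hit are 5, 12, 19.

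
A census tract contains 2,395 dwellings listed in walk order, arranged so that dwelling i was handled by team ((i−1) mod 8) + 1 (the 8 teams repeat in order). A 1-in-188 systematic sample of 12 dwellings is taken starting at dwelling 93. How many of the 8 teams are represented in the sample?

2

Consecutive selections differ by k = 188, so their team numbers differ by 188 mod 8 = 4.
gcd(188, 8) = 4, so the sample visits 8/4 = 2 distinct residues mod 8.
Start 93 is team 5; the teams hit are 1, 5.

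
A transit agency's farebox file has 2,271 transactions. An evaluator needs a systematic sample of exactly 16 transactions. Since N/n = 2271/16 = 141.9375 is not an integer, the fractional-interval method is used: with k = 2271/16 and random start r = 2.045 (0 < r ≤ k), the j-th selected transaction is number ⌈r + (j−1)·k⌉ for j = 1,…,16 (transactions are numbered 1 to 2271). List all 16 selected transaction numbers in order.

j=1: r + 0k = 2.045 → ⌈·⌉ = 3
j=2: r + 1k = 143.9825 → ⌈·⌉ = 144
j=3: r + 2k = 285.92 → ⌈·⌉ = 286
j=4: r + 3k = 427.8575 → ⌈·⌉ = 428
j=5: r + 4k = 569.795 → ⌈·⌉ = 570
j=6: r + 5k = 711.7325 → ⌈·⌉ = 712
j=7: r + 6k = 853.67 → ⌈·⌉ = 854
j=8: r + 7k = 995.6075 → ⌈·⌉ = 996
j=9: r + 8k = 1137.545 → ⌈·⌉ = 1138
j=10: r + 9k = 1279.4825 → ⌈·⌉ = 1280
j=11: r + 10k = 1421.42 → ⌈·⌉ = 1422
j=12: r + 11k = 1563.3575 → ⌈·⌉ = 1564
j=13: r + 12k = 1705.295 → ⌈·⌉ = 1706
j=14: r + 13k = 1847.2325 → ⌈·⌉ = 1848
j=15: r + 14k = 1989.17 → ⌈·⌉ = 1990
j=16: r + 15k = 2131.1075 → ⌈·⌉ = 2132

3, 144, 286, 428, 570, 712, 854, 996, 1138, 1280, 1422, 1564, 1706, 1848, 1990, 2132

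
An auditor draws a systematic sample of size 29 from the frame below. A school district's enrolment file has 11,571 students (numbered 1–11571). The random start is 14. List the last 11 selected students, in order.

k = N/n = 11571/29 = 399
19th selection = 14 + 18×399 = 7196
20th: 7196 + 399 = 7595
21st: 7595 + 399 = 7994
22nd: 7994 + 399 = 8393
23rd: 8393 + 399 = 8792
24th: 8792 + 399 = 9191
25th: 9191 + 399 = 9590
26th: 9590 + 399 = 9989
27th: 9989 + 399 = 10388
28th: 10388 + 399 = 10787
29th: 10787 + 399 = 11186

7196, 7595, 7994, 8393, 8792, 9191, 9590, 9989, 10388, 10787, 11186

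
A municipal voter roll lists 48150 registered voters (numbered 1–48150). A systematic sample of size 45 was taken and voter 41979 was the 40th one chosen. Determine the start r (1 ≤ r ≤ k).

k = 48150/45 = 1070
r = 41979 − (40−1)×1070 = 41979 − 41730 = 249

249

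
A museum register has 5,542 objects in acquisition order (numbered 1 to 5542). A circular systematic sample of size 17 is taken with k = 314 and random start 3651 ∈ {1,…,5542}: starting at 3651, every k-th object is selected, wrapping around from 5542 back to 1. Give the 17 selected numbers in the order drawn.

3651, 3965, 4279, 4593, 4907, 5221, 5535, 307, 621, 935, 1249, 1563, 1877, 2191, 2505, 2819, 3133

Selection 1: 3651
Selection 2: 3651 + 314 = 3965
Selection 3: 3965 + 314 = 4279
Selection 4: 4279 + 314 = 4593
Selection 5: 4593 + 314 = 4907
Selection 6: 4907 + 314 = 5221
Selection 7: 5221 + 314 = 5535
Selection 8: 5535 + 314 = 5849 → 5849 − 5542 = 307
Selection 9: 307 + 314 = 621
Selection 10: 621 + 314 = 935
Selection 11: 935 + 314 = 1249
Selection 12: 1249 + 314 = 1563
Selection 13: 1563 + 314 = 1877
Selection 14: 1877 + 314 = 2191
Selection 15: 2191 + 314 = 2505
Selection 16: 2505 + 314 = 2819
Selection 17: 2819 + 314 = 3133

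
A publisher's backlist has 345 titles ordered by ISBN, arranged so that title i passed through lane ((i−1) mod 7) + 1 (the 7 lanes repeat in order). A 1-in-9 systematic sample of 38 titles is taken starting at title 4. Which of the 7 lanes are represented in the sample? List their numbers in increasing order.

1, 2, 3, 4, 5, 6, 7

Consecutive selections differ by k = 9, so their lane numbers differ by 9 mod 7 = 2.
gcd(9, 7) = 1, so the sample visits 7/1 = 7 distinct residues mod 7.
Start 4 is lane 4; the lanes hit are 1, 2, 3, 4, 5, 6, 7.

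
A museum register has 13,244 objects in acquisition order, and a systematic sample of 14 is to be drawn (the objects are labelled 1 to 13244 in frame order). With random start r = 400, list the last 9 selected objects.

5130, 6076, 7022, 7968, 8914, 9860, 10806, 11752, 12698

k = N/n = 13244/14 = 946
6th selection = 400 + 5×946 = 5130
7th: 5130 + 946 = 6076
8th: 6076 + 946 = 7022
9th: 7022 + 946 = 7968
10th: 7968 + 946 = 8914
11th: 8914 + 946 = 9860
12th: 9860 + 946 = 10806
13th: 10806 + 946 = 11752
14th: 11752 + 946 = 12698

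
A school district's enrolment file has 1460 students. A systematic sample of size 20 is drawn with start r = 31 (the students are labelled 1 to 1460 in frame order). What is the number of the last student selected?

1418

k = 1460/20 = 73
20th selection = r + (20−1)·k = 31 + 19×73 = 31 + 1387 = 1418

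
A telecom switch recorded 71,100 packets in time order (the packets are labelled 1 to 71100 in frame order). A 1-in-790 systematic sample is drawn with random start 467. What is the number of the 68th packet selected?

53397

k = 790
68th selection = r + (68−1)·k = 467 + 67×790 = 467 + 52930 = 53397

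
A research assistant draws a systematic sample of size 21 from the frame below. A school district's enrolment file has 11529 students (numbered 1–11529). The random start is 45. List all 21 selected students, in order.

45, 594, 1143, 1692, 2241, 2790, 3339, 3888, 4437, 4986, 5535, 6084, 6633, 7182, 7731, 8280, 8829, 9378, 9927, 10476, 11025

k = N/n = 11529/21 = 549
student 1: 45
student 2: 45 + 549 = 594
student 3: 594 + 549 = 1143
student 4: 1143 + 549 = 1692
student 5: 1692 + 549 = 2241
student 6: 2241 + 549 = 2790
student 7: 2790 + 549 = 3339
student 8: 3339 + 549 = 3888
student 9: 3888 + 549 = 4437
student 10: 4437 + 549 = 4986
student 11: 4986 + 549 = 5535
student 12: 5535 + 549 = 6084
student 13: 6084 + 549 = 6633
student 14: 6633 + 549 = 7182
student 15: 7182 + 549 = 7731
student 16: 7731 + 549 = 8280
student 17: 8280 + 549 = 8829
student 18: 8829 + 549 = 9378
student 19: 9378 + 549 = 9927
student 20: 9927 + 549 = 10476
student 21: 10476 + 549 = 11025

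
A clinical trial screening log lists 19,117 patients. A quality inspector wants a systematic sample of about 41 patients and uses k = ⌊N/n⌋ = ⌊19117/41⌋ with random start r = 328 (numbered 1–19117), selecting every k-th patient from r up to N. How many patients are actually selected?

k = ⌊19117/41⌋ = 466
Achieved size = ⌊(19117 − 328)/466⌋ + 1 = ⌊18789/466⌋ + 1 = 40 + 1 = 41
(last selection: 328 + 40×466 = 18968 ≤ 19117; next would be 19434 > 19117)

41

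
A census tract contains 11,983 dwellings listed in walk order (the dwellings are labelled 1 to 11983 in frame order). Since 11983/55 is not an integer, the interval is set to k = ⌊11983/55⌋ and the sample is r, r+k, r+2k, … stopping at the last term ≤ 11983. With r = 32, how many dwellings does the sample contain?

56

k = ⌊11983/55⌋ = 217
Achieved size = ⌊(11983 − 32)/217⌋ + 1 = ⌊11951/217⌋ + 1 = 55 + 1 = 56
(last selection: 32 + 55×217 = 11967 ≤ 11983; next would be 12184 > 11983)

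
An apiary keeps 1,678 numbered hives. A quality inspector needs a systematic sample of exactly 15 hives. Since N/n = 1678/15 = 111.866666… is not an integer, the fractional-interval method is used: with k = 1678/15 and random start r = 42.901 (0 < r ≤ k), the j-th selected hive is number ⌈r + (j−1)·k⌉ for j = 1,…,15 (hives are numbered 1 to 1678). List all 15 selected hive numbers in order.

j=1: r + 0k = 42.901 → ⌈·⌉ = 43
j=2: r + 1k = 154.767666… → ⌈·⌉ = 155
j=3: r + 2k = 266.634333… → ⌈·⌉ = 267
j=4: r + 3k = 378.501 → ⌈·⌉ = 379
j=5: r + 4k = 490.367666… → ⌈·⌉ = 491
j=6: r + 5k = 602.234333… → ⌈·⌉ = 603
j=7: r + 6k = 714.101 → ⌈·⌉ = 715
j=8: r + 7k = 825.967666… → ⌈·⌉ = 826
j=9: r + 8k = 937.834333… → ⌈·⌉ = 938
j=10: r + 9k = 1049.701 → ⌈·⌉ = 1050
j=11: r + 10k = 1161.567666… → ⌈·⌉ = 1162
j=12: r + 11k = 1273.434333… → ⌈·⌉ = 1274
j=13: r + 12k = 1385.301 → ⌈·⌉ = 1386
j=14: r + 13k = 1497.167666… → ⌈·⌉ = 1498
j=15: r + 14k = 1609.034333… → ⌈·⌉ = 1610

43, 155, 267, 379, 491, 603, 715, 826, 938, 1050, 1162, 1274, 1386, 1498, 1610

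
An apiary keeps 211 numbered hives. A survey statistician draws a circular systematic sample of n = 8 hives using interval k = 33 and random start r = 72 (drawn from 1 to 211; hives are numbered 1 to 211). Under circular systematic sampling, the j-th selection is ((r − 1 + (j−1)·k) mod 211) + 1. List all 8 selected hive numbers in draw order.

72, 105, 138, 171, 204, 26, 59, 92

Selection 1: 72
Selection 2: 72 + 33 = 105
Selection 3: 105 + 33 = 138
Selection 4: 138 + 33 = 171
Selection 5: 171 + 33 = 204
Selection 6: 204 + 33 = 237 → 237 − 211 = 26
Selection 7: 26 + 33 = 59
Selection 8: 59 + 33 = 92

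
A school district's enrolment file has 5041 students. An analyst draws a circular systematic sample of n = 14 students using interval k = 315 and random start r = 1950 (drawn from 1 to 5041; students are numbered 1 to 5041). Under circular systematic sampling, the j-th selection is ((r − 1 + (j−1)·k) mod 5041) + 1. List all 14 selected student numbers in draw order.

1950, 2265, 2580, 2895, 3210, 3525, 3840, 4155, 4470, 4785, 59, 374, 689, 1004

Selection 1: 1950
Selection 2: 1950 + 315 = 2265
Selection 3: 2265 + 315 = 2580
Selection 4: 2580 + 315 = 2895
Selection 5: 2895 + 315 = 3210
Selection 6: 3210 + 315 = 3525
Selection 7: 3525 + 315 = 3840
Selection 8: 3840 + 315 = 4155
Selection 9: 4155 + 315 = 4470
Selection 10: 4470 + 315 = 4785
Selection 11: 4785 + 315 = 5100 → 5100 − 5041 = 59
Selection 12: 59 + 315 = 374
Selection 13: 374 + 315 = 689
Selection 14: 689 + 315 = 1004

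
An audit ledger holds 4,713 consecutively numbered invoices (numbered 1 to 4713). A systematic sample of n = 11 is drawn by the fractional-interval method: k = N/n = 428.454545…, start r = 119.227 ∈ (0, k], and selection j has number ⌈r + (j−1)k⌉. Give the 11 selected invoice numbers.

j=1: r + 0k = 119.227 → ⌈·⌉ = 120
j=2: r + 1k = 547.681545… → ⌈·⌉ = 548
j=3: r + 2k = 976.136090… → ⌈·⌉ = 977
j=4: r + 3k = 1404.590636… → ⌈·⌉ = 1405
j=5: r + 4k = 1833.045181… → ⌈·⌉ = 1834
j=6: r + 5k = 2261.499727… → ⌈·⌉ = 2262
j=7: r + 6k = 2689.954272… → ⌈·⌉ = 2690
j=8: r + 7k = 3118.408818… → ⌈·⌉ = 3119
j=9: r + 8k = 3546.863363… → ⌈·⌉ = 3547
j=10: r + 9k = 3975.317909… → ⌈·⌉ = 3976
j=11: r + 10k = 4403.772454… → ⌈·⌉ = 4404

120, 548, 977, 1405, 1834, 2262, 2690, 3119, 3547, 3976, 4404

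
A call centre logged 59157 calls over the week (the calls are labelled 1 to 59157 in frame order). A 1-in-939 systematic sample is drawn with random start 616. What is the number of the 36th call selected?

33481

k = 939
36th selection = r + (36−1)·k = 616 + 35×939 = 616 + 32865 = 33481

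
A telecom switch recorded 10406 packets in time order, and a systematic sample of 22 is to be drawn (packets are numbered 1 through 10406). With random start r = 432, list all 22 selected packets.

432, 905, 1378, 1851, 2324, 2797, 3270, 3743, 4216, 4689, 5162, 5635, 6108, 6581, 7054, 7527, 8000, 8473, 8946, 9419, 9892, 10365

k = N/n = 10406/22 = 473
packet 1: 432
packet 2: 432 + 473 = 905
packet 3: 905 + 473 = 1378
packet 4: 1378 + 473 = 1851
packet 5: 1851 + 473 = 2324
packet 6: 2324 + 473 = 2797
packet 7: 2797 + 473 = 3270
packet 8: 3270 + 473 = 3743
packet 9: 3743 + 473 = 4216
packet 10: 4216 + 473 = 4689
packet 11: 4689 + 473 = 5162
packet 12: 5162 + 473 = 5635
packet 13: 5635 + 473 = 6108
packet 14: 6108 + 473 = 6581
packet 15: 6581 + 473 = 7054
packet 16: 7054 + 473 = 7527
packet 17: 7527 + 473 = 8000
packet 18: 8000 + 473 = 8473
packet 19: 8473 + 473 = 8946
packet 20: 8946 + 473 = 9419
packet 21: 9419 + 473 = 9892
packet 22: 9892 + 473 = 10365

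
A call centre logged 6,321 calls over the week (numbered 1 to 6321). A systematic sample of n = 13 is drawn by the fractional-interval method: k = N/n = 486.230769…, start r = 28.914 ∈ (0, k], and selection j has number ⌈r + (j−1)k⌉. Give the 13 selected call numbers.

29, 516, 1002, 1488, 1974, 2461, 2947, 3433, 3919, 4405, 4892, 5378, 5864

j=1: r + 0k = 28.914 → ⌈·⌉ = 29
j=2: r + 1k = 515.144769… → ⌈·⌉ = 516
j=3: r + 2k = 1001.375538… → ⌈·⌉ = 1002
j=4: r + 3k = 1487.606307… → ⌈·⌉ = 1488
j=5: r + 4k = 1973.837076… → ⌈·⌉ = 1974
j=6: r + 5k = 2460.067846… → ⌈·⌉ = 2461
j=7: r + 6k = 2946.298615… → ⌈·⌉ = 2947
j=8: r + 7k = 3432.529384… → ⌈·⌉ = 3433
j=9: r + 8k = 3918.760153… → ⌈·⌉ = 3919
j=10: r + 9k = 4404.990923… → ⌈·⌉ = 4405
j=11: r + 10k = 4891.221692… → ⌈·⌉ = 4892
j=12: r + 11k = 5377.452461… → ⌈·⌉ = 5378
j=13: r + 12k = 5863.683230… → ⌈·⌉ = 5864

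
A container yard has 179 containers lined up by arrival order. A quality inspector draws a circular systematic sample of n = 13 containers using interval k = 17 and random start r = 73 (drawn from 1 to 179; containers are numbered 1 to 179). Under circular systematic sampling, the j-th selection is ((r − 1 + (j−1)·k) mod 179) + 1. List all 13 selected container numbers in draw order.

Selection 1: 73
Selection 2: 73 + 17 = 90
Selection 3: 90 + 17 = 107
Selection 4: 107 + 17 = 124
Selection 5: 124 + 17 = 141
Selection 6: 141 + 17 = 158
Selection 7: 158 + 17 = 175
Selection 8: 175 + 17 = 192 → 192 − 179 = 13
Selection 9: 13 + 17 = 30
Selection 10: 30 + 17 = 47
Selection 11: 47 + 17 = 64
Selection 12: 64 + 17 = 81
Selection 13: 81 + 17 = 98

73, 90, 107, 124, 141, 158, 175, 13, 30, 47, 64, 81, 98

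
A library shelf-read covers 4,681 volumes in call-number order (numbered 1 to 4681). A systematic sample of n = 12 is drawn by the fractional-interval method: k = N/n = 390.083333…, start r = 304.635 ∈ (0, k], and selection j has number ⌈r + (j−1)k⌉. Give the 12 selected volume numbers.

j=1: r + 0k = 304.635 → ⌈·⌉ = 305
j=2: r + 1k = 694.718333… → ⌈·⌉ = 695
j=3: r + 2k = 1084.801666… → ⌈·⌉ = 1085
j=4: r + 3k = 1474.885 → ⌈·⌉ = 1475
j=5: r + 4k = 1864.968333… → ⌈·⌉ = 1865
j=6: r + 5k = 2255.051666… → ⌈·⌉ = 2256
j=7: r + 6k = 2645.135 → ⌈·⌉ = 2646
j=8: r + 7k = 3035.218333… → ⌈·⌉ = 3036
j=9: r + 8k = 3425.301666… → ⌈·⌉ = 3426
j=10: r + 9k = 3815.385 → ⌈·⌉ = 3816
j=11: r + 10k = 4205.468333… → ⌈·⌉ = 4206
j=12: r + 11k = 4595.551666… → ⌈·⌉ = 4596

305, 695, 1085, 1475, 1865, 2256, 2646, 3036, 3426, 3816, 4206, 4596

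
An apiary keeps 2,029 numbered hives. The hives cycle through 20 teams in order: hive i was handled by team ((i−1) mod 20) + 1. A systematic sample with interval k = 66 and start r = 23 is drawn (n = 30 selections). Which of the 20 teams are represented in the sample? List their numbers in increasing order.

1, 3, 5, 7, 9, 11, 13, 15, 17, 19

Consecutive selections differ by k = 66, so their team numbers differ by 66 mod 20 = 6.
gcd(66, 20) = 2, so the sample visits 20/2 = 10 distinct residues mod 20.
Start 23 is team 3; the teams hit are 1, 3, 5, 7, 9, 11, 13, 15, 17, 19.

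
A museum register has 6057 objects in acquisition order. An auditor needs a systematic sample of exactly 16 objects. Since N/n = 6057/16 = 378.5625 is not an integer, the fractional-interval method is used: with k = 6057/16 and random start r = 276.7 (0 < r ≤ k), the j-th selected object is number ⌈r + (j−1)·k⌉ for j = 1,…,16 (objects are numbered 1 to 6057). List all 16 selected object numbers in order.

277, 656, 1034, 1413, 1791, 2170, 2549, 2927, 3306, 3684, 4063, 4441, 4820, 5199, 5577, 5956

j=1: r + 0k = 276.7 → ⌈·⌉ = 277
j=2: r + 1k = 655.2625 → ⌈·⌉ = 656
j=3: r + 2k = 1033.825 → ⌈·⌉ = 1034
j=4: r + 3k = 1412.3875 → ⌈·⌉ = 1413
j=5: r + 4k = 1790.95 → ⌈·⌉ = 1791
j=6: r + 5k = 2169.5125 → ⌈·⌉ = 2170
j=7: r + 6k = 2548.075 → ⌈·⌉ = 2549
j=8: r + 7k = 2926.6375 → ⌈·⌉ = 2927
j=9: r + 8k = 3305.2 → ⌈·⌉ = 3306
j=10: r + 9k = 3683.7625 → ⌈·⌉ = 3684
j=11: r + 10k = 4062.325 → ⌈·⌉ = 4063
j=12: r + 11k = 4440.8875 → ⌈·⌉ = 4441
j=13: r + 12k = 4819.45 → ⌈·⌉ = 4820
j=14: r + 13k = 5198.0125 → ⌈·⌉ = 5199
j=15: r + 14k = 5576.575 → ⌈·⌉ = 5577
j=16: r + 15k = 5955.1375 → ⌈·⌉ = 5956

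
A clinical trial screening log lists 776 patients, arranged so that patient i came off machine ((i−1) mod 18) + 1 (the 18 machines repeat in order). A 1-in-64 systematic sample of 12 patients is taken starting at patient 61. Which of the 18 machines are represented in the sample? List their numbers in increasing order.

Consecutive selections differ by k = 64, so their machine numbers differ by 64 mod 18 = 10.
gcd(64, 18) = 2, so the sample visits 18/2 = 9 distinct residues mod 18.
Start 61 is machine 7; the machines hit are 1, 3, 5, 7, 9, 11, 13, 15, 17.

1, 3, 5, 7, 9, 11, 13, 15, 17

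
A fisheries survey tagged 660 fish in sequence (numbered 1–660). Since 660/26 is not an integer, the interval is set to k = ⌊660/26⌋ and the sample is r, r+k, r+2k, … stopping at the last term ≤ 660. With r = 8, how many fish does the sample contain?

k = ⌊660/26⌋ = 25
Achieved size = ⌊(660 − 8)/25⌋ + 1 = ⌊652/25⌋ + 1 = 26 + 1 = 27
(last selection: 8 + 26×25 = 658 ≤ 660; next would be 683 > 660)

27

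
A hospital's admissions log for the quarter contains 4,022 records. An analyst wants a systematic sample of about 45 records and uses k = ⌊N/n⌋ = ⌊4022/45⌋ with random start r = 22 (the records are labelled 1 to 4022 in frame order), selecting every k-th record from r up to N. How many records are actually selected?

k = ⌊4022/45⌋ = 89
Achieved size = ⌊(4022 − 22)/89⌋ + 1 = ⌊4000/89⌋ + 1 = 44 + 1 = 45
(last selection: 22 + 44×89 = 3938 ≤ 4022; next would be 4027 > 4022)

45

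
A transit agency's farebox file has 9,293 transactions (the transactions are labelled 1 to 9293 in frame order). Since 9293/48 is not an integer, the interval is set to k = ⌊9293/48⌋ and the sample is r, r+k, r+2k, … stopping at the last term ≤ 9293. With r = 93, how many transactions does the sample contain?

48

k = ⌊9293/48⌋ = 193
Achieved size = ⌊(9293 − 93)/193⌋ + 1 = ⌊9200/193⌋ + 1 = 47 + 1 = 48
(last selection: 93 + 47×193 = 9164 ≤ 9293; next would be 9357 > 9293)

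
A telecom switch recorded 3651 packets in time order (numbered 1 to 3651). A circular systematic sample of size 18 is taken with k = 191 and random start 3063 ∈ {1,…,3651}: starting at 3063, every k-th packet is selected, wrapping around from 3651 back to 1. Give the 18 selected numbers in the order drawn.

3063, 3254, 3445, 3636, 176, 367, 558, 749, 940, 1131, 1322, 1513, 1704, 1895, 2086, 2277, 2468, 2659

Selection 1: 3063
Selection 2: 3063 + 191 = 3254
Selection 3: 3254 + 191 = 3445
Selection 4: 3445 + 191 = 3636
Selection 5: 3636 + 191 = 3827 → 3827 − 3651 = 176
Selection 6: 176 + 191 = 367
Selection 7: 367 + 191 = 558
Selection 8: 558 + 191 = 749
Selection 9: 749 + 191 = 940
Selection 10: 940 + 191 = 1131
Selection 11: 1131 + 191 = 1322
Selection 12: 1322 + 191 = 1513
Selection 13: 1513 + 191 = 1704
Selection 14: 1704 + 191 = 1895
Selection 15: 1895 + 191 = 2086
Selection 16: 2086 + 191 = 2277
Selection 17: 2277 + 191 = 2468
Selection 18: 2468 + 191 = 2659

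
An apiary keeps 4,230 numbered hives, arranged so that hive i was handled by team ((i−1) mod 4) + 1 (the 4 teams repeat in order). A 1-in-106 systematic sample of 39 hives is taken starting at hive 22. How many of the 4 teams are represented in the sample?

2

Consecutive selections differ by k = 106, so their team numbers differ by 106 mod 4 = 2.
gcd(106, 4) = 2, so the sample visits 4/2 = 2 distinct residues mod 4.
Start 22 is team 2; the teams hit are 2, 4.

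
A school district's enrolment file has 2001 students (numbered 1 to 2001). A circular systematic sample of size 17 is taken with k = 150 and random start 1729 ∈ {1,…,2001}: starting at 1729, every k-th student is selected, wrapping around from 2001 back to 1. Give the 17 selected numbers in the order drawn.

Selection 1: 1729
Selection 2: 1729 + 150 = 1879
Selection 3: 1879 + 150 = 2029 → 2029 − 2001 = 28
Selection 4: 28 + 150 = 178
Selection 5: 178 + 150 = 328
Selection 6: 328 + 150 = 478
Selection 7: 478 + 150 = 628
Selection 8: 628 + 150 = 778
Selection 9: 778 + 150 = 928
Selection 10: 928 + 150 = 1078
Selection 11: 1078 + 150 = 1228
Selection 12: 1228 + 150 = 1378
Selection 13: 1378 + 150 = 1528
Selection 14: 1528 + 150 = 1678
Selection 15: 1678 + 150 = 1828
Selection 16: 1828 + 150 = 1978
Selection 17: 1978 + 150 = 2128 → 2128 − 2001 = 127

1729, 1879, 28, 178, 328, 478, 628, 778, 928, 1078, 1228, 1378, 1528, 1678, 1828, 1978, 127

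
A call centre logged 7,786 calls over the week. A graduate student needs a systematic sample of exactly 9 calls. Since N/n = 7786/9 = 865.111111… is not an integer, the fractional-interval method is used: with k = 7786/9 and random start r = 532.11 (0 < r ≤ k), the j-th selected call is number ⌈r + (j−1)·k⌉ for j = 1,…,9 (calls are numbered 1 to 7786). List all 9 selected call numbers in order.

533, 1398, 2263, 3128, 3993, 4858, 5723, 6588, 7453

j=1: r + 0k = 532.11 → ⌈·⌉ = 533
j=2: r + 1k = 1397.221111… → ⌈·⌉ = 1398
j=3: r + 2k = 2262.332222… → ⌈·⌉ = 2263
j=4: r + 3k = 3127.443333… → ⌈·⌉ = 3128
j=5: r + 4k = 3992.554444… → ⌈·⌉ = 3993
j=6: r + 5k = 4857.665555… → ⌈·⌉ = 4858
j=7: r + 6k = 5722.776666… → ⌈·⌉ = 5723
j=8: r + 7k = 6587.887777… → ⌈·⌉ = 6588
j=9: r + 8k = 7452.998888… → ⌈·⌉ = 7453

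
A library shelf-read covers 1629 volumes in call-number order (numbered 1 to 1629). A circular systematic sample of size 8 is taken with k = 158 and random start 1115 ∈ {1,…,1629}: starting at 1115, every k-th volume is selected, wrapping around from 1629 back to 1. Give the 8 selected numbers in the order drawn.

Selection 1: 1115
Selection 2: 1115 + 158 = 1273
Selection 3: 1273 + 158 = 1431
Selection 4: 1431 + 158 = 1589
Selection 5: 1589 + 158 = 1747 → 1747 − 1629 = 118
Selection 6: 118 + 158 = 276
Selection 7: 276 + 158 = 434
Selection 8: 434 + 158 = 592

1115, 1273, 1431, 1589, 118, 276, 434, 592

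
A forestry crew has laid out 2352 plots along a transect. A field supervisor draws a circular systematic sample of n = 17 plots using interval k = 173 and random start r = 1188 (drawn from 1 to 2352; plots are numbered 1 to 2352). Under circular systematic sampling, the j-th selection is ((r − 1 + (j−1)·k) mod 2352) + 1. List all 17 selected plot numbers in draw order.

1188, 1361, 1534, 1707, 1880, 2053, 2226, 47, 220, 393, 566, 739, 912, 1085, 1258, 1431, 1604

Selection 1: 1188
Selection 2: 1188 + 173 = 1361
Selection 3: 1361 + 173 = 1534
Selection 4: 1534 + 173 = 1707
Selection 5: 1707 + 173 = 1880
Selection 6: 1880 + 173 = 2053
Selection 7: 2053 + 173 = 2226
Selection 8: 2226 + 173 = 2399 → 2399 − 2352 = 47
Selection 9: 47 + 173 = 220
Selection 10: 220 + 173 = 393
Selection 11: 393 + 173 = 566
Selection 12: 566 + 173 = 739
Selection 13: 739 + 173 = 912
Selection 14: 912 + 173 = 1085
Selection 15: 1085 + 173 = 1258
Selection 16: 1258 + 173 = 1431
Selection 17: 1431 + 173 = 1604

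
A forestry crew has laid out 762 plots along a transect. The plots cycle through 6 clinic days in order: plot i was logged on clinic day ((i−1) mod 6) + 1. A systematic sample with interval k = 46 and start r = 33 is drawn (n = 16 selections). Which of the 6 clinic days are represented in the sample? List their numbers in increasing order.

Consecutive selections differ by k = 46, so their clinic day numbers differ by 46 mod 6 = 4.
gcd(46, 6) = 2, so the sample visits 6/2 = 3 distinct residues mod 6.
Start 33 is clinic day 3; the clinic days hit are 1, 3, 5.

1, 3, 5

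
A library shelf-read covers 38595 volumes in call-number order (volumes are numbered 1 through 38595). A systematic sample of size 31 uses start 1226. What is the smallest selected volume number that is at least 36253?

k = 38595/31 = 1245
Steps past start: ⌈(36253 − 1226)/1245⌉ = ⌈35027/1245⌉ = 29
Selected volume: 1226 + 29×1245 = 37331

37331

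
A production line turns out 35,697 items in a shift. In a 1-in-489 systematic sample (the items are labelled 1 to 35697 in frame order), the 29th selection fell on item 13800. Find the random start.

108

k = 489
r = 13800 − (29−1)×489 = 13800 − 13692 = 108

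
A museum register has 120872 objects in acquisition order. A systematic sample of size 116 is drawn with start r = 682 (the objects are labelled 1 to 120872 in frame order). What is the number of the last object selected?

120512

k = 120872/116 = 1042
116th selection = r + (116−1)·k = 682 + 115×1042 = 682 + 119830 = 120512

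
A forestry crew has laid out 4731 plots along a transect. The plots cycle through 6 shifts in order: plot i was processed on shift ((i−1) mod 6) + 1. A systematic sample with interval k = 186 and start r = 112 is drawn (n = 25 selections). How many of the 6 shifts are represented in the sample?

Consecutive selections differ by k = 186, so their shift numbers differ by 186 mod 6 = 0.
gcd(186, 6) = 6, so the sample visits 6/6 = 1 distinct residues mod 6.
Start 112 is shift 4; the shifts hit are 4.

1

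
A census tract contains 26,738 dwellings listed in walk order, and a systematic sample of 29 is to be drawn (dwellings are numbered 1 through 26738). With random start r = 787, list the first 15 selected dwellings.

787, 1709, 2631, 3553, 4475, 5397, 6319, 7241, 8163, 9085, 10007, 10929, 11851, 12773, 13695

k = N/n = 26738/29 = 922
dwelling 1: 787
dwelling 2: 787 + 922 = 1709
dwelling 3: 1709 + 922 = 2631
dwelling 4: 2631 + 922 = 3553
dwelling 5: 3553 + 922 = 4475
dwelling 6: 4475 + 922 = 5397
dwelling 7: 5397 + 922 = 6319
dwelling 8: 6319 + 922 = 7241
dwelling 9: 7241 + 922 = 8163
dwelling 10: 8163 + 922 = 9085
dwelling 11: 9085 + 922 = 10007
dwelling 12: 10007 + 922 = 10929
dwelling 13: 10929 + 922 = 11851
dwelling 14: 11851 + 922 = 12773
dwelling 15: 12773 + 922 = 13695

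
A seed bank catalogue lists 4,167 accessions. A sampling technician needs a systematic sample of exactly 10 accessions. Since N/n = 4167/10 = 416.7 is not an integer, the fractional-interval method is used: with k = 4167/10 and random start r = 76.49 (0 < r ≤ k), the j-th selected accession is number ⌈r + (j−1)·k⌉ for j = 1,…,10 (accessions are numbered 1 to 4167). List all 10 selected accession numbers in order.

j=1: r + 0k = 76.49 → ⌈·⌉ = 77
j=2: r + 1k = 493.19 → ⌈·⌉ = 494
j=3: r + 2k = 909.89 → ⌈·⌉ = 910
j=4: r + 3k = 1326.59 → ⌈·⌉ = 1327
j=5: r + 4k = 1743.29 → ⌈·⌉ = 1744
j=6: r + 5k = 2159.99 → ⌈·⌉ = 2160
j=7: r + 6k = 2576.69 → ⌈·⌉ = 2577
j=8: r + 7k = 2993.39 → ⌈·⌉ = 2994
j=9: r + 8k = 3410.09 → ⌈·⌉ = 3411
j=10: r + 9k = 3826.79 → ⌈·⌉ = 3827

77, 494, 910, 1327, 1744, 2160, 2577, 2994, 3411, 3827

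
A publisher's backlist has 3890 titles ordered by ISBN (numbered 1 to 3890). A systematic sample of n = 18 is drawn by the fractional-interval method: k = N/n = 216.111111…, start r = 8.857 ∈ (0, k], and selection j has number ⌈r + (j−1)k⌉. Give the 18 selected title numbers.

j=1: r + 0k = 8.857 → ⌈·⌉ = 9
j=2: r + 1k = 224.968111… → ⌈·⌉ = 225
j=3: r + 2k = 441.079222… → ⌈·⌉ = 442
j=4: r + 3k = 657.190333… → ⌈·⌉ = 658
j=5: r + 4k = 873.301444… → ⌈·⌉ = 874
j=6: r + 5k = 1089.412555… → ⌈·⌉ = 1090
j=7: r + 6k = 1305.523666… → ⌈·⌉ = 1306
j=8: r + 7k = 1521.634777… → ⌈·⌉ = 1522
j=9: r + 8k = 1737.745888… → ⌈·⌉ = 1738
j=10: r + 9k = 1953.857 → ⌈·⌉ = 1954
j=11: r + 10k = 2169.968111… → ⌈·⌉ = 2170
j=12: r + 11k = 2386.079222… → ⌈·⌉ = 2387
j=13: r + 12k = 2602.190333… → ⌈·⌉ = 2603
j=14: r + 13k = 2818.301444… → ⌈·⌉ = 2819
j=15: r + 14k = 3034.412555… → ⌈·⌉ = 3035
j=16: r + 15k = 3250.523666… → ⌈·⌉ = 3251
j=17: r + 16k = 3466.634777… → ⌈·⌉ = 3467
j=18: r + 17k = 3682.745888… → ⌈·⌉ = 3683

9, 225, 442, 658, 874, 1090, 1306, 1522, 1738, 1954, 2170, 2387, 2603, 2819, 3035, 3251, 3467, 3683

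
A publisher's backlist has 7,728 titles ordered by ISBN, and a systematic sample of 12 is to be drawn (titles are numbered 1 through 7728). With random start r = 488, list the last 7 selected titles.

3708, 4352, 4996, 5640, 6284, 6928, 7572

k = N/n = 7728/12 = 644
6th selection = 488 + 5×644 = 3708
7th: 3708 + 644 = 4352
8th: 4352 + 644 = 4996
9th: 4996 + 644 = 5640
10th: 5640 + 644 = 6284
11th: 6284 + 644 = 6928
12th: 6928 + 644 = 7572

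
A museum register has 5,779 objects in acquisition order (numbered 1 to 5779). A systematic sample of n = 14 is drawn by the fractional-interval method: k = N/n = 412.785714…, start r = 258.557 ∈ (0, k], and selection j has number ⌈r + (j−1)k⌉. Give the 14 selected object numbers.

259, 672, 1085, 1497, 1910, 2323, 2736, 3149, 3561, 3974, 4387, 4800, 5212, 5625

j=1: r + 0k = 258.557 → ⌈·⌉ = 259
j=2: r + 1k = 671.342714… → ⌈·⌉ = 672
j=3: r + 2k = 1084.128428… → ⌈·⌉ = 1085
j=4: r + 3k = 1496.914142… → ⌈·⌉ = 1497
j=5: r + 4k = 1909.699857… → ⌈·⌉ = 1910
j=6: r + 5k = 2322.485571… → ⌈·⌉ = 2323
j=7: r + 6k = 2735.271285… → ⌈·⌉ = 2736
j=8: r + 7k = 3148.057 → ⌈·⌉ = 3149
j=9: r + 8k = 3560.842714… → ⌈·⌉ = 3561
j=10: r + 9k = 3973.628428… → ⌈·⌉ = 3974
j=11: r + 10k = 4386.414142… → ⌈·⌉ = 4387
j=12: r + 11k = 4799.199857… → ⌈·⌉ = 4800
j=13: r + 12k = 5211.985571… → ⌈·⌉ = 5212
j=14: r + 13k = 5624.771285… → ⌈·⌉ = 5625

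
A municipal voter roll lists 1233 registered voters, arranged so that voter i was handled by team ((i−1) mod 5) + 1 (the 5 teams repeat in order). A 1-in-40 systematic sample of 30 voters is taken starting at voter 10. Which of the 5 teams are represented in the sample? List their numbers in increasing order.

5

Consecutive selections differ by k = 40, so their team numbers differ by 40 mod 5 = 0.
gcd(40, 5) = 5, so the sample visits 5/5 = 1 distinct residues mod 5.
Start 10 is team 5; the teams hit are 5.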